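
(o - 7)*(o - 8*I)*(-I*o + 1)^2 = -o^4 + 7*o^3 + 6*I*o^3 - 15*o^2 - 42*I*o^2 + 105*o - 8*I*o + 56*I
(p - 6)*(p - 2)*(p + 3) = p^3 - 5*p^2 - 12*p + 36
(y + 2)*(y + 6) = y^2 + 8*y + 12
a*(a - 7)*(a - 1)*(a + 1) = a^4 - 7*a^3 - a^2 + 7*a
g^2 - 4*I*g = g*(g - 4*I)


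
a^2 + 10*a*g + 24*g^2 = (a + 4*g)*(a + 6*g)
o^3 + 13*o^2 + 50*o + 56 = (o + 2)*(o + 4)*(o + 7)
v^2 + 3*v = v*(v + 3)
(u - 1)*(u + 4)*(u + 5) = u^3 + 8*u^2 + 11*u - 20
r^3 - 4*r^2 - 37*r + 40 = (r - 8)*(r - 1)*(r + 5)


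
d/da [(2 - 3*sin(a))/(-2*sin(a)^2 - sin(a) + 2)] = (-6*sin(a)^2 + 8*sin(a) - 4)*cos(a)/(sin(a) - cos(2*a) - 1)^2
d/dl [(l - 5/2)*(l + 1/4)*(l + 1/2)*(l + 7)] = 4*l^3 + 63*l^2/4 - 28*l - 201/16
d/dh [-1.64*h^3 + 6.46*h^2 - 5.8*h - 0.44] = -4.92*h^2 + 12.92*h - 5.8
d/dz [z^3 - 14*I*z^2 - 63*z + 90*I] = 3*z^2 - 28*I*z - 63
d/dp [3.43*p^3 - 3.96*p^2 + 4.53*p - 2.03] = 10.29*p^2 - 7.92*p + 4.53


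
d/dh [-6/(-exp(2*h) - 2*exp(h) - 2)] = -12*(exp(h) + 1)*exp(h)/(exp(2*h) + 2*exp(h) + 2)^2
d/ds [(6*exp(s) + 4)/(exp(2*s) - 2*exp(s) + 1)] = (-6*exp(s) - 14)*exp(s)/(exp(3*s) - 3*exp(2*s) + 3*exp(s) - 1)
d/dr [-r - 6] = -1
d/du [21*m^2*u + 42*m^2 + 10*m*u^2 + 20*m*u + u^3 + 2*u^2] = 21*m^2 + 20*m*u + 20*m + 3*u^2 + 4*u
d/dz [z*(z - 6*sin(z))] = -6*z*cos(z) + 2*z - 6*sin(z)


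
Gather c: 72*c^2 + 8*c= 72*c^2 + 8*c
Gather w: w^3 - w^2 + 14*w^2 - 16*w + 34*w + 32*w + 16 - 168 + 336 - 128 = w^3 + 13*w^2 + 50*w + 56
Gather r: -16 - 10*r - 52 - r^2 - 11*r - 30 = -r^2 - 21*r - 98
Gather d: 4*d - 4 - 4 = 4*d - 8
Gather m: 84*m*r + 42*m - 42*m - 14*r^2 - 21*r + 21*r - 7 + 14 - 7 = 84*m*r - 14*r^2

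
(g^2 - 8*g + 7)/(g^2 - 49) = (g - 1)/(g + 7)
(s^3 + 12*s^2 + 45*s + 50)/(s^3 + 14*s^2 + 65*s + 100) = (s + 2)/(s + 4)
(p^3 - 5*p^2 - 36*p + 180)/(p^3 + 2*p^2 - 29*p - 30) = (p - 6)/(p + 1)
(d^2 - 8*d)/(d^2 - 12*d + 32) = d/(d - 4)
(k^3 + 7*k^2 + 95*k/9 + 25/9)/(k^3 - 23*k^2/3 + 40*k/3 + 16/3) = (3*k^2 + 20*k + 25)/(3*(k^2 - 8*k + 16))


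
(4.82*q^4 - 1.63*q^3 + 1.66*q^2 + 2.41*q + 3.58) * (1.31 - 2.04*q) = -9.8328*q^5 + 9.6394*q^4 - 5.5217*q^3 - 2.7418*q^2 - 4.1461*q + 4.6898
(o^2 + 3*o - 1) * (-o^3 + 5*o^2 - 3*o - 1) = -o^5 + 2*o^4 + 13*o^3 - 15*o^2 + 1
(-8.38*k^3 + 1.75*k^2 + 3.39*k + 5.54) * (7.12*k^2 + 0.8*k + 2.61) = -59.6656*k^5 + 5.756*k^4 + 3.665*k^3 + 46.7243*k^2 + 13.2799*k + 14.4594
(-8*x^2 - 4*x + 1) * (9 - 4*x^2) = 32*x^4 + 16*x^3 - 76*x^2 - 36*x + 9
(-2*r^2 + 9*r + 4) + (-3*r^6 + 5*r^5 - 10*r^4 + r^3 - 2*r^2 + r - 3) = -3*r^6 + 5*r^5 - 10*r^4 + r^3 - 4*r^2 + 10*r + 1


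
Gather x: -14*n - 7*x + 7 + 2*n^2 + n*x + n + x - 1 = 2*n^2 - 13*n + x*(n - 6) + 6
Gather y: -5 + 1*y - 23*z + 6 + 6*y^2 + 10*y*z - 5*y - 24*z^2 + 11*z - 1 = 6*y^2 + y*(10*z - 4) - 24*z^2 - 12*z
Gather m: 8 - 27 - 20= -39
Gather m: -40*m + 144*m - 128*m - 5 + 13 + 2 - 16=-24*m - 6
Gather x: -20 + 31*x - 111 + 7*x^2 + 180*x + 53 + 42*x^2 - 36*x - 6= 49*x^2 + 175*x - 84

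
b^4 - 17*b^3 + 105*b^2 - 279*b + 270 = (b - 6)*(b - 5)*(b - 3)^2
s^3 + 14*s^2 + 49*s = s*(s + 7)^2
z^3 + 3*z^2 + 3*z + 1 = (z + 1)^3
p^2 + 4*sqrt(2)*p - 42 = (p - 3*sqrt(2))*(p + 7*sqrt(2))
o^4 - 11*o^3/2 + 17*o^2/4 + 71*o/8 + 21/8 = (o - 7/2)*(o - 3)*(o + 1/2)^2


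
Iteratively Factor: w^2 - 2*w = (w - 2)*(w)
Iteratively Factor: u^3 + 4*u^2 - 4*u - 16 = (u + 2)*(u^2 + 2*u - 8) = (u - 2)*(u + 2)*(u + 4)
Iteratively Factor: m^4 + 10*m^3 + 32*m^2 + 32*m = (m)*(m^3 + 10*m^2 + 32*m + 32) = m*(m + 4)*(m^2 + 6*m + 8) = m*(m + 2)*(m + 4)*(m + 4)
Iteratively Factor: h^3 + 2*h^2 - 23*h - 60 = (h + 4)*(h^2 - 2*h - 15) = (h - 5)*(h + 4)*(h + 3)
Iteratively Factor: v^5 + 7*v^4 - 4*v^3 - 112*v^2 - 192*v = (v)*(v^4 + 7*v^3 - 4*v^2 - 112*v - 192) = v*(v - 4)*(v^3 + 11*v^2 + 40*v + 48) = v*(v - 4)*(v + 4)*(v^2 + 7*v + 12) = v*(v - 4)*(v + 3)*(v + 4)*(v + 4)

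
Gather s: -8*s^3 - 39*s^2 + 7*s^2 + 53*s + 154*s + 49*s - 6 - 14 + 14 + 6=-8*s^3 - 32*s^2 + 256*s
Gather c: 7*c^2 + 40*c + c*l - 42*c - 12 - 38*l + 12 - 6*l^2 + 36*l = 7*c^2 + c*(l - 2) - 6*l^2 - 2*l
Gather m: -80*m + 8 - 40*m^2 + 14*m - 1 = -40*m^2 - 66*m + 7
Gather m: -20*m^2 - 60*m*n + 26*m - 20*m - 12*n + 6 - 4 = -20*m^2 + m*(6 - 60*n) - 12*n + 2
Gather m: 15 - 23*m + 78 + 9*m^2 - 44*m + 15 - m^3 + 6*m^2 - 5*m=-m^3 + 15*m^2 - 72*m + 108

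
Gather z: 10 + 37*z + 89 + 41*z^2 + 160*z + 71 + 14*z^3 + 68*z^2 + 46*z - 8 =14*z^3 + 109*z^2 + 243*z + 162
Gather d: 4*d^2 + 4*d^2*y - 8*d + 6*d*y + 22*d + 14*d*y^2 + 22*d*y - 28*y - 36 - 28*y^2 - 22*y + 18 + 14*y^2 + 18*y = d^2*(4*y + 4) + d*(14*y^2 + 28*y + 14) - 14*y^2 - 32*y - 18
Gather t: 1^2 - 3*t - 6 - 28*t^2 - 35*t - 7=-28*t^2 - 38*t - 12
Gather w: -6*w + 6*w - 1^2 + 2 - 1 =0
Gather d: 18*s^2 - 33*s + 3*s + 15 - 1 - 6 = 18*s^2 - 30*s + 8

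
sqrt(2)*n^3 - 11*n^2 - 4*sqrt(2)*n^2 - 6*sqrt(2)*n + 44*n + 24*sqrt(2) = (n - 4)*(n - 6*sqrt(2))*(sqrt(2)*n + 1)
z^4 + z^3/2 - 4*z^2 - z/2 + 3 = (z - 3/2)*(z - 1)*(z + 1)*(z + 2)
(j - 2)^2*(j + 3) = j^3 - j^2 - 8*j + 12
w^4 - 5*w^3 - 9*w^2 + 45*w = w*(w - 5)*(w - 3)*(w + 3)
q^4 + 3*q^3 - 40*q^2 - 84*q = q*(q - 6)*(q + 2)*(q + 7)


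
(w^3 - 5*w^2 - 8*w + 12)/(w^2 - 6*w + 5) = (w^2 - 4*w - 12)/(w - 5)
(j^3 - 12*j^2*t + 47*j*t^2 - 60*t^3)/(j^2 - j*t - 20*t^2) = (j^2 - 7*j*t + 12*t^2)/(j + 4*t)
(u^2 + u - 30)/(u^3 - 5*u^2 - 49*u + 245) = (u + 6)/(u^2 - 49)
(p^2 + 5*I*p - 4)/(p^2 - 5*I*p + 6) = (p + 4*I)/(p - 6*I)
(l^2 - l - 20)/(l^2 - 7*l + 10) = (l + 4)/(l - 2)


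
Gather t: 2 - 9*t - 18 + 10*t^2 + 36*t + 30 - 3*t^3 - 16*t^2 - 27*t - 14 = -3*t^3 - 6*t^2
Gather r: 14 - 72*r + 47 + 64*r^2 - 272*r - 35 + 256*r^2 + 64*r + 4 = 320*r^2 - 280*r + 30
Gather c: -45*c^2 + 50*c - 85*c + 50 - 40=-45*c^2 - 35*c + 10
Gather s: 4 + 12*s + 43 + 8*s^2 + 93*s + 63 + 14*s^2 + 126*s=22*s^2 + 231*s + 110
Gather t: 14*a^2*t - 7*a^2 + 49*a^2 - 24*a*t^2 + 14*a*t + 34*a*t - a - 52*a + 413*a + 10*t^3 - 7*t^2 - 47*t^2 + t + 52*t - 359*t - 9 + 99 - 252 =42*a^2 + 360*a + 10*t^3 + t^2*(-24*a - 54) + t*(14*a^2 + 48*a - 306) - 162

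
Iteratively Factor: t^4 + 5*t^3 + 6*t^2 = (t)*(t^3 + 5*t^2 + 6*t) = t*(t + 3)*(t^2 + 2*t) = t*(t + 2)*(t + 3)*(t)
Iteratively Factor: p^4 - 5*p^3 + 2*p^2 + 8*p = (p - 4)*(p^3 - p^2 - 2*p) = p*(p - 4)*(p^2 - p - 2) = p*(p - 4)*(p + 1)*(p - 2)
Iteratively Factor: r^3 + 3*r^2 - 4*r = (r + 4)*(r^2 - r) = (r - 1)*(r + 4)*(r)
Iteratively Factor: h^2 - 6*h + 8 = (h - 2)*(h - 4)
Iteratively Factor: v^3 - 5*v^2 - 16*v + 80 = (v - 4)*(v^2 - v - 20) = (v - 5)*(v - 4)*(v + 4)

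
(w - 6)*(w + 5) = w^2 - w - 30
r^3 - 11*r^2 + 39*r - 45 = (r - 5)*(r - 3)^2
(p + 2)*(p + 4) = p^2 + 6*p + 8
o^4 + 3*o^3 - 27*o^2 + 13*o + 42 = (o - 3)*(o - 2)*(o + 1)*(o + 7)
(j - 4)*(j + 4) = j^2 - 16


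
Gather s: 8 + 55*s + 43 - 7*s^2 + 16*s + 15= -7*s^2 + 71*s + 66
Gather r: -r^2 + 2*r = -r^2 + 2*r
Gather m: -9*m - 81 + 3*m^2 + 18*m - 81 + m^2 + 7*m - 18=4*m^2 + 16*m - 180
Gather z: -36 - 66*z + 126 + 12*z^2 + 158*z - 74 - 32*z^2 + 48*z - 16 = -20*z^2 + 140*z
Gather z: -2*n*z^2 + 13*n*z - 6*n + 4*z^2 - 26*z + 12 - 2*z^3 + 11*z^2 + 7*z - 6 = -6*n - 2*z^3 + z^2*(15 - 2*n) + z*(13*n - 19) + 6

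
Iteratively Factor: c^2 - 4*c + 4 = (c - 2)*(c - 2)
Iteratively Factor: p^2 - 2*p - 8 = (p - 4)*(p + 2)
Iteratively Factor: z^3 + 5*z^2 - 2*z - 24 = (z - 2)*(z^2 + 7*z + 12) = (z - 2)*(z + 4)*(z + 3)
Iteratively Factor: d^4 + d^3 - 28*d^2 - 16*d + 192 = (d + 4)*(d^3 - 3*d^2 - 16*d + 48) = (d + 4)^2*(d^2 - 7*d + 12) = (d - 3)*(d + 4)^2*(d - 4)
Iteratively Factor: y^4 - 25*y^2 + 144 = (y - 3)*(y^3 + 3*y^2 - 16*y - 48) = (y - 3)*(y + 3)*(y^2 - 16) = (y - 4)*(y - 3)*(y + 3)*(y + 4)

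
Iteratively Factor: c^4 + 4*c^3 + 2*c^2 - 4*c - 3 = (c + 1)*(c^3 + 3*c^2 - c - 3) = (c + 1)^2*(c^2 + 2*c - 3) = (c + 1)^2*(c + 3)*(c - 1)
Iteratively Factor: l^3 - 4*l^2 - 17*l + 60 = (l - 5)*(l^2 + l - 12) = (l - 5)*(l + 4)*(l - 3)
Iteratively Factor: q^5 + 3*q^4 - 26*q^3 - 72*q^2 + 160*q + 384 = (q + 4)*(q^4 - q^3 - 22*q^2 + 16*q + 96) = (q - 3)*(q + 4)*(q^3 + 2*q^2 - 16*q - 32) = (q - 3)*(q + 2)*(q + 4)*(q^2 - 16) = (q - 4)*(q - 3)*(q + 2)*(q + 4)*(q + 4)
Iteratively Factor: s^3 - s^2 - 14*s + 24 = (s - 3)*(s^2 + 2*s - 8) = (s - 3)*(s + 4)*(s - 2)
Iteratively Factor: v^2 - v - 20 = (v - 5)*(v + 4)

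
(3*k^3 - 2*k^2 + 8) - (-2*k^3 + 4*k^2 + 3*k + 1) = 5*k^3 - 6*k^2 - 3*k + 7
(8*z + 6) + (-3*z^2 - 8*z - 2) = 4 - 3*z^2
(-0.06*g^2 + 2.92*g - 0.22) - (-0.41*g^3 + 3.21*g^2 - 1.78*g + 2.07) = 0.41*g^3 - 3.27*g^2 + 4.7*g - 2.29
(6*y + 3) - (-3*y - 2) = 9*y + 5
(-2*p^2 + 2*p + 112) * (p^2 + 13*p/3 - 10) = -2*p^4 - 20*p^3/3 + 422*p^2/3 + 1396*p/3 - 1120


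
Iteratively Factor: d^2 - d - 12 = (d + 3)*(d - 4)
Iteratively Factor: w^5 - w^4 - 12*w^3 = (w)*(w^4 - w^3 - 12*w^2) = w^2*(w^3 - w^2 - 12*w) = w^2*(w + 3)*(w^2 - 4*w) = w^3*(w + 3)*(w - 4)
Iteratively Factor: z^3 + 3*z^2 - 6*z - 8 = (z + 1)*(z^2 + 2*z - 8) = (z - 2)*(z + 1)*(z + 4)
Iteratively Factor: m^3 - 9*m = (m - 3)*(m^2 + 3*m) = m*(m - 3)*(m + 3)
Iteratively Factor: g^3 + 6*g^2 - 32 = (g + 4)*(g^2 + 2*g - 8) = (g + 4)^2*(g - 2)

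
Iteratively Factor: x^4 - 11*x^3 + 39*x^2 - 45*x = (x)*(x^3 - 11*x^2 + 39*x - 45) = x*(x - 3)*(x^2 - 8*x + 15) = x*(x - 3)^2*(x - 5)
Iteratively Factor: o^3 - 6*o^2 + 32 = (o - 4)*(o^2 - 2*o - 8) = (o - 4)^2*(o + 2)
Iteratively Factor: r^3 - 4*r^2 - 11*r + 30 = (r - 2)*(r^2 - 2*r - 15) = (r - 2)*(r + 3)*(r - 5)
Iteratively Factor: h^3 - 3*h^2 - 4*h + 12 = (h + 2)*(h^2 - 5*h + 6) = (h - 3)*(h + 2)*(h - 2)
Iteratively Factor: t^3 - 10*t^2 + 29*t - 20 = (t - 1)*(t^2 - 9*t + 20) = (t - 4)*(t - 1)*(t - 5)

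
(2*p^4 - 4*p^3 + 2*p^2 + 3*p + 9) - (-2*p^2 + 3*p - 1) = 2*p^4 - 4*p^3 + 4*p^2 + 10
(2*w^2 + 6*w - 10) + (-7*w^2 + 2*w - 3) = -5*w^2 + 8*w - 13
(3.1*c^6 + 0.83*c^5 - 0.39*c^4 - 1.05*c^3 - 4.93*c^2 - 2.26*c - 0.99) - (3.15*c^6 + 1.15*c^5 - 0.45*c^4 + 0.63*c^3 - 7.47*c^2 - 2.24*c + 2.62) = -0.0499999999999998*c^6 - 0.32*c^5 + 0.06*c^4 - 1.68*c^3 + 2.54*c^2 - 0.0199999999999996*c - 3.61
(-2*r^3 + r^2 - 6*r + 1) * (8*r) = -16*r^4 + 8*r^3 - 48*r^2 + 8*r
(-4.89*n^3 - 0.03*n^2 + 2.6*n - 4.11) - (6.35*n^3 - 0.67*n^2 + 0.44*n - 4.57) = -11.24*n^3 + 0.64*n^2 + 2.16*n + 0.46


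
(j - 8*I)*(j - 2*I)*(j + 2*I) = j^3 - 8*I*j^2 + 4*j - 32*I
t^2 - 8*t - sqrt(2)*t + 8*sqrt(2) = (t - 8)*(t - sqrt(2))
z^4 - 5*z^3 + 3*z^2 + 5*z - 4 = (z - 4)*(z - 1)^2*(z + 1)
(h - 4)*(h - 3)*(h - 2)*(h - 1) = h^4 - 10*h^3 + 35*h^2 - 50*h + 24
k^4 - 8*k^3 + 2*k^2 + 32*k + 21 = (k - 7)*(k - 3)*(k + 1)^2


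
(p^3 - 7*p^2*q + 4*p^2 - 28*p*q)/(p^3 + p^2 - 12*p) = (p - 7*q)/(p - 3)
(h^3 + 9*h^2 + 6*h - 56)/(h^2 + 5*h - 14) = h + 4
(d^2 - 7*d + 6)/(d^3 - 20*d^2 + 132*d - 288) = (d - 1)/(d^2 - 14*d + 48)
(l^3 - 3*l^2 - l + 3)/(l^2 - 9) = (l^2 - 1)/(l + 3)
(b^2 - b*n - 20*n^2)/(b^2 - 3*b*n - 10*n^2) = (b + 4*n)/(b + 2*n)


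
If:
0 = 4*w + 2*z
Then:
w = -z/2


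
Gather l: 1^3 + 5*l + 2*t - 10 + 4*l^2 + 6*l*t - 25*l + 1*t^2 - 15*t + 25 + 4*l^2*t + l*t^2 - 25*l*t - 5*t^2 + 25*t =l^2*(4*t + 4) + l*(t^2 - 19*t - 20) - 4*t^2 + 12*t + 16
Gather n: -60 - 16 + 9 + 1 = -66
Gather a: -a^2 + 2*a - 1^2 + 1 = -a^2 + 2*a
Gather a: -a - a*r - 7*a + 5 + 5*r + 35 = a*(-r - 8) + 5*r + 40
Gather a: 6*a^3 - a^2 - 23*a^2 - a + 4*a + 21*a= 6*a^3 - 24*a^2 + 24*a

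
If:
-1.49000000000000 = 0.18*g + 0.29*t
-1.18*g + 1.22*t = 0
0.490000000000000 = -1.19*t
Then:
No Solution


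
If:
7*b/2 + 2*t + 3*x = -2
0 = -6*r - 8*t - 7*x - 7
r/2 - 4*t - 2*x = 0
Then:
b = -53*x/98 - 1/2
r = -3*x/7 - 1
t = -31*x/56 - 1/8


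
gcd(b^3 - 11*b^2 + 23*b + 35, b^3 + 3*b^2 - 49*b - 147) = b - 7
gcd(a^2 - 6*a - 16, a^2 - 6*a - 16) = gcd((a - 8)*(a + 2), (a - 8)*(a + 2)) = a^2 - 6*a - 16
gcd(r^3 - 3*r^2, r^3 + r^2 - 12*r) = r^2 - 3*r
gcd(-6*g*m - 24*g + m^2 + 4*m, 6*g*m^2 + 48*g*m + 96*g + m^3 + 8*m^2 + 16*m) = m + 4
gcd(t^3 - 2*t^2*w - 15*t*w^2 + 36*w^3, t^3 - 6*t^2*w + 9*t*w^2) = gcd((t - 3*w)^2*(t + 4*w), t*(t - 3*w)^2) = t^2 - 6*t*w + 9*w^2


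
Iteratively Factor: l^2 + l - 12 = (l + 4)*(l - 3)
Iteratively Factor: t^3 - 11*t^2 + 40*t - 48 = (t - 4)*(t^2 - 7*t + 12) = (t - 4)*(t - 3)*(t - 4)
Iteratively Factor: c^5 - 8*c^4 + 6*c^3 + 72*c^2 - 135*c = (c + 3)*(c^4 - 11*c^3 + 39*c^2 - 45*c) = (c - 3)*(c + 3)*(c^3 - 8*c^2 + 15*c) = c*(c - 3)*(c + 3)*(c^2 - 8*c + 15) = c*(c - 5)*(c - 3)*(c + 3)*(c - 3)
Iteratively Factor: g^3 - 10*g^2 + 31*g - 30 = (g - 2)*(g^2 - 8*g + 15) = (g - 5)*(g - 2)*(g - 3)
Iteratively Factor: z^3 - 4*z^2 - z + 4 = (z - 1)*(z^2 - 3*z - 4) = (z - 1)*(z + 1)*(z - 4)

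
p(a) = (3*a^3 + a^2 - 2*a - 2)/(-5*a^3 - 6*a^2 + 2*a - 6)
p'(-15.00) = 0.00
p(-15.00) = -0.64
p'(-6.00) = -0.03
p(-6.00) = -0.71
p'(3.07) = -0.06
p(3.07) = -0.44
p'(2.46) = -0.10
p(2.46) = -0.39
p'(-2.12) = -4.74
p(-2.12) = -2.09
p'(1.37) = -0.37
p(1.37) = -0.18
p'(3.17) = -0.05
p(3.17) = -0.44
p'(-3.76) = -0.12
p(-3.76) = -0.84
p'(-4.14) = -0.08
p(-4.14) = -0.80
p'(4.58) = -0.02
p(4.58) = -0.49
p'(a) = (9*a^2 + 2*a - 2)/(-5*a^3 - 6*a^2 + 2*a - 6) + (15*a^2 + 12*a - 2)*(3*a^3 + a^2 - 2*a - 2)/(-5*a^3 - 6*a^2 + 2*a - 6)^2 = (-13*a^4 - 8*a^3 - 94*a^2 - 36*a + 16)/(25*a^6 + 60*a^5 + 16*a^4 + 36*a^3 + 76*a^2 - 24*a + 36)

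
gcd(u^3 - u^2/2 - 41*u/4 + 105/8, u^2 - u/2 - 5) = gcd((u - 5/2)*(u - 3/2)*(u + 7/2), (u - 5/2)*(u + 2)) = u - 5/2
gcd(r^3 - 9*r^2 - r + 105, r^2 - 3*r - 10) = r - 5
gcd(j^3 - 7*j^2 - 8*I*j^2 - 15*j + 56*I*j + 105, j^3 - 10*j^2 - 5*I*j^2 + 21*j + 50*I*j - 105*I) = j^2 + j*(-7 - 5*I) + 35*I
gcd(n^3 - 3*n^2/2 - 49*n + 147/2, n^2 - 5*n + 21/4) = n - 3/2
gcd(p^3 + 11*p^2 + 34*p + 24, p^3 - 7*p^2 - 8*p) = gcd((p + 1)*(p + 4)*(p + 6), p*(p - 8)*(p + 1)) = p + 1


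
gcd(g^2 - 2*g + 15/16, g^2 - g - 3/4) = 1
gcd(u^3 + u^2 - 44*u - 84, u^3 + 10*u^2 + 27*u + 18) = u + 6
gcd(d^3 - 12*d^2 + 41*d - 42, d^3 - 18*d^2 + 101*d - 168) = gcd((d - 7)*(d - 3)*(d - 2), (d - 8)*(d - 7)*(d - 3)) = d^2 - 10*d + 21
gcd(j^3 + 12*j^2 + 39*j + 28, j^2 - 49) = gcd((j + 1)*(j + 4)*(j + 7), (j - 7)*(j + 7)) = j + 7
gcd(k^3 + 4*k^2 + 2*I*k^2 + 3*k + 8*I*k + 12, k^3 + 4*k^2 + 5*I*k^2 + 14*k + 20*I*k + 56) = k + 4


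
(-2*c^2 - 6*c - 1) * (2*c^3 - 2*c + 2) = -4*c^5 - 12*c^4 + 2*c^3 + 8*c^2 - 10*c - 2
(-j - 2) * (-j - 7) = j^2 + 9*j + 14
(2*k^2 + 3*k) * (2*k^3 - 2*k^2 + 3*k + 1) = 4*k^5 + 2*k^4 + 11*k^2 + 3*k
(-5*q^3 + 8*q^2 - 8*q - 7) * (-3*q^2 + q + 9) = 15*q^5 - 29*q^4 - 13*q^3 + 85*q^2 - 79*q - 63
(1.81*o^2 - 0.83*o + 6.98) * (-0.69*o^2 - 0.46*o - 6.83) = -1.2489*o^4 - 0.2599*o^3 - 16.7967*o^2 + 2.4581*o - 47.6734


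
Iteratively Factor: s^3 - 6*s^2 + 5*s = (s - 5)*(s^2 - s) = s*(s - 5)*(s - 1)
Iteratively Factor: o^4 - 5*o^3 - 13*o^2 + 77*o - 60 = (o - 3)*(o^3 - 2*o^2 - 19*o + 20) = (o - 3)*(o + 4)*(o^2 - 6*o + 5) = (o - 5)*(o - 3)*(o + 4)*(o - 1)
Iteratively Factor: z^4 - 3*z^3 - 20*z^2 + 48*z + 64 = (z + 4)*(z^3 - 7*z^2 + 8*z + 16) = (z + 1)*(z + 4)*(z^2 - 8*z + 16) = (z - 4)*(z + 1)*(z + 4)*(z - 4)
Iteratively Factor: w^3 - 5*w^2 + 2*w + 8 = (w + 1)*(w^2 - 6*w + 8) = (w - 2)*(w + 1)*(w - 4)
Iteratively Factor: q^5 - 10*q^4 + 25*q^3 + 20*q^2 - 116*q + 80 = (q + 2)*(q^4 - 12*q^3 + 49*q^2 - 78*q + 40) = (q - 5)*(q + 2)*(q^3 - 7*q^2 + 14*q - 8) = (q - 5)*(q - 4)*(q + 2)*(q^2 - 3*q + 2) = (q - 5)*(q - 4)*(q - 1)*(q + 2)*(q - 2)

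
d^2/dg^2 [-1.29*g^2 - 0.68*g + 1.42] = -2.58000000000000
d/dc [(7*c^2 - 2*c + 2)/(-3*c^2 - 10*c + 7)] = 2*(-38*c^2 + 55*c + 3)/(9*c^4 + 60*c^3 + 58*c^2 - 140*c + 49)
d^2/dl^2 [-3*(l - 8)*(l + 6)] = -6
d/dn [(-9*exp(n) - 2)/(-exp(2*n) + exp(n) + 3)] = (-(2*exp(n) - 1)*(9*exp(n) + 2) + 9*exp(2*n) - 9*exp(n) - 27)*exp(n)/(-exp(2*n) + exp(n) + 3)^2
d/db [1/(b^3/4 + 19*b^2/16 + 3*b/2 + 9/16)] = 32*(-6*b^2 - 19*b - 12)/(4*b^3 + 19*b^2 + 24*b + 9)^2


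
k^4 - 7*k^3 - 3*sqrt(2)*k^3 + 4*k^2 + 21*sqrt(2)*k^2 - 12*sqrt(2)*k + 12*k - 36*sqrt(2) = (k - 6)*(k - 2)*(k + 1)*(k - 3*sqrt(2))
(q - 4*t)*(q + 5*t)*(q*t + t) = q^3*t + q^2*t^2 + q^2*t - 20*q*t^3 + q*t^2 - 20*t^3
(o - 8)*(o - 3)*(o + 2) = o^3 - 9*o^2 + 2*o + 48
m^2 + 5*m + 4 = (m + 1)*(m + 4)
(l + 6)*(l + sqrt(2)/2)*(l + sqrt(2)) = l^3 + 3*sqrt(2)*l^2/2 + 6*l^2 + l + 9*sqrt(2)*l + 6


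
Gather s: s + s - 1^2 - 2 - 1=2*s - 4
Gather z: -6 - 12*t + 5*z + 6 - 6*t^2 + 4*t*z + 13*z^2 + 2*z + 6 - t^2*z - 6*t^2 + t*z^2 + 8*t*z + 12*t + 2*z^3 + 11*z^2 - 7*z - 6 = -12*t^2 + 2*z^3 + z^2*(t + 24) + z*(-t^2 + 12*t)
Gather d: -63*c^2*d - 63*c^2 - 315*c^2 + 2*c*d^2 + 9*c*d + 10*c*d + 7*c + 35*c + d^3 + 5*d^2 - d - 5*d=-378*c^2 + 42*c + d^3 + d^2*(2*c + 5) + d*(-63*c^2 + 19*c - 6)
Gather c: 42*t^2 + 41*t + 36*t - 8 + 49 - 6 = 42*t^2 + 77*t + 35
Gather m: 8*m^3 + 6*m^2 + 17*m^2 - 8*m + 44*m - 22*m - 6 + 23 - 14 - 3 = 8*m^3 + 23*m^2 + 14*m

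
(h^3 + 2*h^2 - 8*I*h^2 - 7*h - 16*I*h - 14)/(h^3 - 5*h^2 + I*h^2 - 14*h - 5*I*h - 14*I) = (h^2 - 8*I*h - 7)/(h^2 + h*(-7 + I) - 7*I)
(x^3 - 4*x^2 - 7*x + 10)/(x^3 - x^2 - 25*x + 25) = (x + 2)/(x + 5)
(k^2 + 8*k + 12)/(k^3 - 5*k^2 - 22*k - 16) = (k + 6)/(k^2 - 7*k - 8)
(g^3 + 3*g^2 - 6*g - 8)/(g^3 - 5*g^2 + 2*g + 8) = (g + 4)/(g - 4)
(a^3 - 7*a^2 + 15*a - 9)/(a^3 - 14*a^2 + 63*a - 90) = (a^2 - 4*a + 3)/(a^2 - 11*a + 30)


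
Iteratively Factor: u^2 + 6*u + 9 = (u + 3)*(u + 3)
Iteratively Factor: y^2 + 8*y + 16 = (y + 4)*(y + 4)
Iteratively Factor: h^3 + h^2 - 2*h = (h)*(h^2 + h - 2) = h*(h + 2)*(h - 1)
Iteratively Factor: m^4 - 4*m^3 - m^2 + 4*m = (m - 4)*(m^3 - m) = m*(m - 4)*(m^2 - 1) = m*(m - 4)*(m + 1)*(m - 1)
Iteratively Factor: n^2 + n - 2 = (n - 1)*(n + 2)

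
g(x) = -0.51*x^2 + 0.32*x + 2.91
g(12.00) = -66.69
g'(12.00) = -11.92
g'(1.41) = -1.12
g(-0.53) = 2.60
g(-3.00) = -2.64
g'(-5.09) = 5.51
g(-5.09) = -11.93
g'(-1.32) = 1.67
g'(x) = 0.32 - 1.02*x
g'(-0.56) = 0.89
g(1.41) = 2.35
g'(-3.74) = 4.13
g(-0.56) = 2.57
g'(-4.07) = 4.47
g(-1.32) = 1.60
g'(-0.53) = 0.86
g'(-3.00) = 3.38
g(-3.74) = -5.42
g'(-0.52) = 0.85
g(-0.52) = 2.61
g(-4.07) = -6.84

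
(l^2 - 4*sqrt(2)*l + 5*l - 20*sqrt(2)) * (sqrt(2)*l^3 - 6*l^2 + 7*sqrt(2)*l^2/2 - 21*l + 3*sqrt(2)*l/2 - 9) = sqrt(2)*l^5 - 14*l^4 + 17*sqrt(2)*l^4/2 - 119*l^3 + 43*sqrt(2)*l^3 - 266*l^2 + 423*sqrt(2)*l^2/2 - 105*l + 456*sqrt(2)*l + 180*sqrt(2)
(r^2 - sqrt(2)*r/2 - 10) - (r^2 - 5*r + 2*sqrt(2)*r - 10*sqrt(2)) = -5*sqrt(2)*r/2 + 5*r - 10 + 10*sqrt(2)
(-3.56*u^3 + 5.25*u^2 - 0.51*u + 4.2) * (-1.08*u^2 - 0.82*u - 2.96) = 3.8448*u^5 - 2.7508*u^4 + 6.7834*u^3 - 19.6578*u^2 - 1.9344*u - 12.432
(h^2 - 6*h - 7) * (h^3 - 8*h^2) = h^5 - 14*h^4 + 41*h^3 + 56*h^2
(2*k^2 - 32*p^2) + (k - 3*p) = 2*k^2 + k - 32*p^2 - 3*p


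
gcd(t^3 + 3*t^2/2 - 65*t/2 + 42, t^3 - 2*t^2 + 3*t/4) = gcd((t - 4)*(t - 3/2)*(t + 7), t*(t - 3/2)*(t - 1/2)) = t - 3/2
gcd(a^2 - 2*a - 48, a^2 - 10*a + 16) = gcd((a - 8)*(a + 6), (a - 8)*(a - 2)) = a - 8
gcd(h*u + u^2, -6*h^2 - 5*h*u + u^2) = h + u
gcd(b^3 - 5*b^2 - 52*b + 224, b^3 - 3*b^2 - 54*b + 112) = b^2 - b - 56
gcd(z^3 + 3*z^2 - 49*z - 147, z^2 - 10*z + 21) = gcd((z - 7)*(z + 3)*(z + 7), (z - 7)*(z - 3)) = z - 7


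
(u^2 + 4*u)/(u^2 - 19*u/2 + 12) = 2*u*(u + 4)/(2*u^2 - 19*u + 24)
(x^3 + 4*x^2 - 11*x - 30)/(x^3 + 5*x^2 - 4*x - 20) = (x - 3)/(x - 2)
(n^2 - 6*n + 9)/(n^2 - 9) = (n - 3)/(n + 3)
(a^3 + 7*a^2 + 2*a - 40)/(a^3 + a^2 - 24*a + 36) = (a^2 + 9*a + 20)/(a^2 + 3*a - 18)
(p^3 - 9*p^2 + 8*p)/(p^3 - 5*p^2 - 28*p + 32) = p/(p + 4)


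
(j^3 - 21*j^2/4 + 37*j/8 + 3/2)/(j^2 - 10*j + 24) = (8*j^2 - 10*j - 3)/(8*(j - 6))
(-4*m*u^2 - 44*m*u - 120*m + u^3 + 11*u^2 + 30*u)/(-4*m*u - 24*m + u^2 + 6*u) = u + 5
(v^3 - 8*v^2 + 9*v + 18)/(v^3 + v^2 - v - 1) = (v^2 - 9*v + 18)/(v^2 - 1)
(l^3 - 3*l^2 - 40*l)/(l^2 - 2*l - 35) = l*(l - 8)/(l - 7)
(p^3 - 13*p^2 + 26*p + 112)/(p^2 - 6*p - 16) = p - 7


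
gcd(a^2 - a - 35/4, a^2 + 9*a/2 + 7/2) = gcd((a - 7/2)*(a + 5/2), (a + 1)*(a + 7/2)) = 1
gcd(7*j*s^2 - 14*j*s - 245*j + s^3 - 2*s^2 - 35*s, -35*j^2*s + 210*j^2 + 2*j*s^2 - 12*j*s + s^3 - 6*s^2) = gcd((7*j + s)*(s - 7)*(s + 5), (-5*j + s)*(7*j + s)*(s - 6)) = 7*j + s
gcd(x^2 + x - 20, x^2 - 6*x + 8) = x - 4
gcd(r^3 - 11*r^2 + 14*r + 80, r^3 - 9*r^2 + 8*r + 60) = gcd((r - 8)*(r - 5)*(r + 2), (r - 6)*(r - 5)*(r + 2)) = r^2 - 3*r - 10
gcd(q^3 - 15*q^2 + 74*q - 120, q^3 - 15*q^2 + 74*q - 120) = q^3 - 15*q^2 + 74*q - 120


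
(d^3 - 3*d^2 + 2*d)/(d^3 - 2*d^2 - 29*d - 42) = d*(-d^2 + 3*d - 2)/(-d^3 + 2*d^2 + 29*d + 42)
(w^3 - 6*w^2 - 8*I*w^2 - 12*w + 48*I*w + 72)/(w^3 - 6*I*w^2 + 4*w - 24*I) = (w - 6)/(w + 2*I)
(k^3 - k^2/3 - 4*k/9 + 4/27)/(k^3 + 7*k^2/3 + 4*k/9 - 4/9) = (k - 2/3)/(k + 2)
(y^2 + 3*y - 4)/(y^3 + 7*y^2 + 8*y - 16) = 1/(y + 4)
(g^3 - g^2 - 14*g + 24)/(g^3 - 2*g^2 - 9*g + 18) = (g + 4)/(g + 3)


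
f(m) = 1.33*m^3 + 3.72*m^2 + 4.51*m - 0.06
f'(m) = 3.99*m^2 + 7.44*m + 4.51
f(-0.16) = -0.69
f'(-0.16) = 3.42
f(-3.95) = -41.80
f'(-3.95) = 37.38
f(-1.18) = -2.39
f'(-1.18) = 1.29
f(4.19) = 181.98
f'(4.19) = 105.73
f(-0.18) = -0.76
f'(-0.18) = 3.30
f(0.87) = 7.56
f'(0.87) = 14.00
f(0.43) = 2.67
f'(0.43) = 8.45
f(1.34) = 15.86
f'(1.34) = 21.64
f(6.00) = 448.20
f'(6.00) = 192.79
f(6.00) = 448.20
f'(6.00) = 192.79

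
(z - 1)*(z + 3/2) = z^2 + z/2 - 3/2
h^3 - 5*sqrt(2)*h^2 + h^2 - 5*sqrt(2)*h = h*(h + 1)*(h - 5*sqrt(2))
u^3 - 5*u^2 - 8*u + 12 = (u - 6)*(u - 1)*(u + 2)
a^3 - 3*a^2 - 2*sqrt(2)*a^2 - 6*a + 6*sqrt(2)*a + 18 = (a - 3)*(a - 3*sqrt(2))*(a + sqrt(2))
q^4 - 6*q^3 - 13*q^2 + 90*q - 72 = (q - 6)*(q - 3)*(q - 1)*(q + 4)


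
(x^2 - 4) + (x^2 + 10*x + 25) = 2*x^2 + 10*x + 21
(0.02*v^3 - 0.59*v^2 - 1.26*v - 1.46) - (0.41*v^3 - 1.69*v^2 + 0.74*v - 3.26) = -0.39*v^3 + 1.1*v^2 - 2.0*v + 1.8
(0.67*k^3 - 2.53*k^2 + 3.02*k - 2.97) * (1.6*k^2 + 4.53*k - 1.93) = 1.072*k^5 - 1.0129*k^4 - 7.922*k^3 + 13.8115*k^2 - 19.2827*k + 5.7321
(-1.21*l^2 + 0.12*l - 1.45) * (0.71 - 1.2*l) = 1.452*l^3 - 1.0031*l^2 + 1.8252*l - 1.0295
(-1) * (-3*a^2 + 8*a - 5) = 3*a^2 - 8*a + 5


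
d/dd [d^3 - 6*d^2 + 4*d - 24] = 3*d^2 - 12*d + 4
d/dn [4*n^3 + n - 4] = 12*n^2 + 1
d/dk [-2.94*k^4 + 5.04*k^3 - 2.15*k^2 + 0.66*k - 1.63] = -11.76*k^3 + 15.12*k^2 - 4.3*k + 0.66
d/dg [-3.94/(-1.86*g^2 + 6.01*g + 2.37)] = (23.6794 - 14.6568*g)/(-1.86*g^2 + 6.01*g + 2.37)^2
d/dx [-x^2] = -2*x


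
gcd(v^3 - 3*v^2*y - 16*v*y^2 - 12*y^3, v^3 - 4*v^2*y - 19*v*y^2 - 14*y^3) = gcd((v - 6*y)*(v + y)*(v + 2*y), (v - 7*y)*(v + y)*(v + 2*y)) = v^2 + 3*v*y + 2*y^2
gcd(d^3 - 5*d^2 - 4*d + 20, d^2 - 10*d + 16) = d - 2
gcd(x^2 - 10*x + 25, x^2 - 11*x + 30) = x - 5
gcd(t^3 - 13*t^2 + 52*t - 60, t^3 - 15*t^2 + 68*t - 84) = t^2 - 8*t + 12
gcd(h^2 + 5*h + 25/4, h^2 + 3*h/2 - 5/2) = h + 5/2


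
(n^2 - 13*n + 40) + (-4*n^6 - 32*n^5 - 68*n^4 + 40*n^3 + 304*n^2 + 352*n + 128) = -4*n^6 - 32*n^5 - 68*n^4 + 40*n^3 + 305*n^2 + 339*n + 168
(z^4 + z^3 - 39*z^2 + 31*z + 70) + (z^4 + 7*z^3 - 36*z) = 2*z^4 + 8*z^3 - 39*z^2 - 5*z + 70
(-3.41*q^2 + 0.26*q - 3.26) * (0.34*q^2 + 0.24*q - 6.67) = -1.1594*q^4 - 0.73*q^3 + 21.6987*q^2 - 2.5166*q + 21.7442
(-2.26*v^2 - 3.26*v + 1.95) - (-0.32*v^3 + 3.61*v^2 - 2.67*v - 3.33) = 0.32*v^3 - 5.87*v^2 - 0.59*v + 5.28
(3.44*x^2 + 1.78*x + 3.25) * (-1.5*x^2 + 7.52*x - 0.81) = -5.16*x^4 + 23.1988*x^3 + 5.7242*x^2 + 22.9982*x - 2.6325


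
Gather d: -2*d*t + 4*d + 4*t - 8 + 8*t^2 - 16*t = d*(4 - 2*t) + 8*t^2 - 12*t - 8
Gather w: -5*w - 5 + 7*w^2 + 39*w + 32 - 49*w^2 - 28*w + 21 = -42*w^2 + 6*w + 48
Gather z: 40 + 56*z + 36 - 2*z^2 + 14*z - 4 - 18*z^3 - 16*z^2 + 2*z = -18*z^3 - 18*z^2 + 72*z + 72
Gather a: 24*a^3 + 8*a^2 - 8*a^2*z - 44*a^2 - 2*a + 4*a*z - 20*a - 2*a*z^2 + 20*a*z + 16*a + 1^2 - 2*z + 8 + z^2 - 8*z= 24*a^3 + a^2*(-8*z - 36) + a*(-2*z^2 + 24*z - 6) + z^2 - 10*z + 9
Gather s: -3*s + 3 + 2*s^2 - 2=2*s^2 - 3*s + 1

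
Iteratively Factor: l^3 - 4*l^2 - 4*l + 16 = (l - 2)*(l^2 - 2*l - 8) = (l - 2)*(l + 2)*(l - 4)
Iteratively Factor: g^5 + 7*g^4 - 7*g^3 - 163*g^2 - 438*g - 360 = (g + 2)*(g^4 + 5*g^3 - 17*g^2 - 129*g - 180) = (g + 2)*(g + 3)*(g^3 + 2*g^2 - 23*g - 60) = (g - 5)*(g + 2)*(g + 3)*(g^2 + 7*g + 12) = (g - 5)*(g + 2)*(g + 3)^2*(g + 4)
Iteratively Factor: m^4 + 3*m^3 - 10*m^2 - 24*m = (m)*(m^3 + 3*m^2 - 10*m - 24) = m*(m - 3)*(m^2 + 6*m + 8) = m*(m - 3)*(m + 4)*(m + 2)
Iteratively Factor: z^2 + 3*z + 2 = (z + 1)*(z + 2)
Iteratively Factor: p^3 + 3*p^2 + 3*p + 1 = (p + 1)*(p^2 + 2*p + 1) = (p + 1)^2*(p + 1)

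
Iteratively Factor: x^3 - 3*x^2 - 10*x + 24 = (x - 4)*(x^2 + x - 6) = (x - 4)*(x + 3)*(x - 2)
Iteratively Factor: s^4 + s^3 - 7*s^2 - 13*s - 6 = (s + 1)*(s^3 - 7*s - 6) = (s + 1)*(s + 2)*(s^2 - 2*s - 3) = (s - 3)*(s + 1)*(s + 2)*(s + 1)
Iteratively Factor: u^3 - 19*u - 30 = (u + 2)*(u^2 - 2*u - 15) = (u - 5)*(u + 2)*(u + 3)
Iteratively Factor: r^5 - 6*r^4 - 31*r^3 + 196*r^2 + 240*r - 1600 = (r - 4)*(r^4 - 2*r^3 - 39*r^2 + 40*r + 400) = (r - 5)*(r - 4)*(r^3 + 3*r^2 - 24*r - 80) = (r - 5)^2*(r - 4)*(r^2 + 8*r + 16) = (r - 5)^2*(r - 4)*(r + 4)*(r + 4)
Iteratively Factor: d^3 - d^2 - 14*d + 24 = (d + 4)*(d^2 - 5*d + 6) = (d - 2)*(d + 4)*(d - 3)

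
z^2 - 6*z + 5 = (z - 5)*(z - 1)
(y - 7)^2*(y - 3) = y^3 - 17*y^2 + 91*y - 147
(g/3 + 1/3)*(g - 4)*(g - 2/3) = g^3/3 - 11*g^2/9 - 2*g/3 + 8/9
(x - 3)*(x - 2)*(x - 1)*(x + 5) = x^4 - x^3 - 19*x^2 + 49*x - 30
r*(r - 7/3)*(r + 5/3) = r^3 - 2*r^2/3 - 35*r/9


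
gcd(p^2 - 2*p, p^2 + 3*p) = p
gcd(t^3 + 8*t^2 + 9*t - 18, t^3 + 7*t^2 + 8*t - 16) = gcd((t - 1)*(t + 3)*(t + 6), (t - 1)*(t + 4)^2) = t - 1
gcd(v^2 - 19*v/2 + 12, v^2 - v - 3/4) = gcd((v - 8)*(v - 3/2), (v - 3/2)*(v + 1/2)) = v - 3/2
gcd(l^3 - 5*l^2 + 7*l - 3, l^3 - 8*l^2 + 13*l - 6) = l^2 - 2*l + 1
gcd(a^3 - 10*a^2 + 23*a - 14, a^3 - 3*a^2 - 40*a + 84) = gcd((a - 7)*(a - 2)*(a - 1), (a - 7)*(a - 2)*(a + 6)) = a^2 - 9*a + 14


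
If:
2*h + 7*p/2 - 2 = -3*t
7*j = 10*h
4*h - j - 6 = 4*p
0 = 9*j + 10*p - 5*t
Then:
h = 455/443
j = 650/443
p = -372/443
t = 426/443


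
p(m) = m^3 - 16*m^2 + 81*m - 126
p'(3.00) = 12.00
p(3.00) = 0.00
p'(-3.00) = 204.00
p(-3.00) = -540.00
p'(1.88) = 31.44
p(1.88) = -23.63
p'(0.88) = 55.16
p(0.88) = -66.43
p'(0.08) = 78.46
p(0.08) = -119.62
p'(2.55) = 18.91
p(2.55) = -6.91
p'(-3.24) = 216.17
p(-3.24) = -590.41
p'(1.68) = 35.71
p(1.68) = -30.34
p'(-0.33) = 91.89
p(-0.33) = -154.51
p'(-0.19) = 87.19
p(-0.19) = -141.97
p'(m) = 3*m^2 - 32*m + 81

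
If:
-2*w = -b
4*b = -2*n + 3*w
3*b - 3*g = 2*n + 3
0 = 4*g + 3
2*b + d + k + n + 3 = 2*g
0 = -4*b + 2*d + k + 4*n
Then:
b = 3/22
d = 513/88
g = -3/4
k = -459/44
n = -15/88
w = 3/44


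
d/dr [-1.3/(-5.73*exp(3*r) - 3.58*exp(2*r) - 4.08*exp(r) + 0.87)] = (-22.347*exp(2*r) - 9.308*exp(r) - 5.304)*exp(r)/(5.73*exp(3*r) + 3.58*exp(2*r) + 4.08*exp(r) - 0.87)^2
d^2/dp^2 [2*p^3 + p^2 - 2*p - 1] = 12*p + 2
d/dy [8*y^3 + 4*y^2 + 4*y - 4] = 24*y^2 + 8*y + 4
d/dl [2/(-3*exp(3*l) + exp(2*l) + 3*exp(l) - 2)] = (18*exp(2*l) - 4*exp(l) - 6)*exp(l)/(3*exp(3*l) - exp(2*l) - 3*exp(l) + 2)^2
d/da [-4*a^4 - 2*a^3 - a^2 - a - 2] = -16*a^3 - 6*a^2 - 2*a - 1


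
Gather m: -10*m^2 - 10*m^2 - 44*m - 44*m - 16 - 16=-20*m^2 - 88*m - 32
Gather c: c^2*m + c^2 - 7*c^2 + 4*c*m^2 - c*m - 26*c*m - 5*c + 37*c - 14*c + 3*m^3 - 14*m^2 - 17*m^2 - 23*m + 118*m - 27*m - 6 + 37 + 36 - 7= c^2*(m - 6) + c*(4*m^2 - 27*m + 18) + 3*m^3 - 31*m^2 + 68*m + 60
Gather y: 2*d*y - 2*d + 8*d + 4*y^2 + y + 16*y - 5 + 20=6*d + 4*y^2 + y*(2*d + 17) + 15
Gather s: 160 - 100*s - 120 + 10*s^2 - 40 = 10*s^2 - 100*s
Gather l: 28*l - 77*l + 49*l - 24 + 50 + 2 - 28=0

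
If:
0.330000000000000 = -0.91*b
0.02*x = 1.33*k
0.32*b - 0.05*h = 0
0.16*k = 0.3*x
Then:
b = -0.36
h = -2.32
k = 0.00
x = 0.00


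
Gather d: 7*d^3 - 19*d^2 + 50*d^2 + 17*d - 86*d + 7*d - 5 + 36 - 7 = 7*d^3 + 31*d^2 - 62*d + 24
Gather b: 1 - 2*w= 1 - 2*w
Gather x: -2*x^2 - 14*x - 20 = -2*x^2 - 14*x - 20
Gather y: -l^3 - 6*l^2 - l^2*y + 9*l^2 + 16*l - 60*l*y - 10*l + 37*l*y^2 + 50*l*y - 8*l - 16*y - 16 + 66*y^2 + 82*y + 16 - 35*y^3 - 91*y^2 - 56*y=-l^3 + 3*l^2 - 2*l - 35*y^3 + y^2*(37*l - 25) + y*(-l^2 - 10*l + 10)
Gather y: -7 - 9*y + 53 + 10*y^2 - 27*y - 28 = 10*y^2 - 36*y + 18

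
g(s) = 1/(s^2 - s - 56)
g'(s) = (1 - 2*s)/(s^2 - s - 56)^2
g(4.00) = -0.02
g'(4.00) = -0.00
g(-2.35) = -0.02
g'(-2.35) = 0.00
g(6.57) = -0.05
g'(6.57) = -0.03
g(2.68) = -0.02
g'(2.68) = -0.00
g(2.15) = -0.02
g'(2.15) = -0.00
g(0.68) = -0.02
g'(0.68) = -0.00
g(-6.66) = -0.20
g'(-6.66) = 0.58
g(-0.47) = -0.02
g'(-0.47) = 0.00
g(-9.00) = 0.03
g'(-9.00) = 0.02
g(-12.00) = 0.01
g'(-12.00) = 0.00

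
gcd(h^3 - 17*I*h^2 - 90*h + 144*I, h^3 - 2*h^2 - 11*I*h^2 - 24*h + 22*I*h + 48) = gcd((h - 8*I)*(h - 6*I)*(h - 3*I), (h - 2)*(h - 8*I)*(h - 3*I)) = h^2 - 11*I*h - 24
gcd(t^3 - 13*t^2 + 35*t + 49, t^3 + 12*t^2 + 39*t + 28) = t + 1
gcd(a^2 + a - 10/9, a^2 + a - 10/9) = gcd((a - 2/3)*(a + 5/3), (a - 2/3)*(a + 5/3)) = a^2 + a - 10/9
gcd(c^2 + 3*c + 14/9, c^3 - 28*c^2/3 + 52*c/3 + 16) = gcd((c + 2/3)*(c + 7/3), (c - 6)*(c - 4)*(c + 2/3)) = c + 2/3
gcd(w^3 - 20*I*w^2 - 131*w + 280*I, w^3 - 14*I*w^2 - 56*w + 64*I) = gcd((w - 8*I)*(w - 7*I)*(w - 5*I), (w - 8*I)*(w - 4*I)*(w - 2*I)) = w - 8*I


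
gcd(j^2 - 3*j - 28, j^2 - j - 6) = 1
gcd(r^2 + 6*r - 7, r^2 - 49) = r + 7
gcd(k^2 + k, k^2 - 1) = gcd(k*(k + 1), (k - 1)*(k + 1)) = k + 1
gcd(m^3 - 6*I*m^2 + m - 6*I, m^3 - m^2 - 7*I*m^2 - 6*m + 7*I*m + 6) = m^2 - 7*I*m - 6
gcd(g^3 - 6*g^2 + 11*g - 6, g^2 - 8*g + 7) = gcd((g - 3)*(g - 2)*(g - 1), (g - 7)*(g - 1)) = g - 1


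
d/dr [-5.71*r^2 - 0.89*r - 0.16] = -11.42*r - 0.89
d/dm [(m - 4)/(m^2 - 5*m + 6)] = (m^2 - 5*m - (m - 4)*(2*m - 5) + 6)/(m^2 - 5*m + 6)^2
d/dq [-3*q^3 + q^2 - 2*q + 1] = -9*q^2 + 2*q - 2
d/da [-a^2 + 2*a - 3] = 2 - 2*a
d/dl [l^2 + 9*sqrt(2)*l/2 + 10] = 2*l + 9*sqrt(2)/2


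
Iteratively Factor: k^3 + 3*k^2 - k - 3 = (k + 1)*(k^2 + 2*k - 3) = (k - 1)*(k + 1)*(k + 3)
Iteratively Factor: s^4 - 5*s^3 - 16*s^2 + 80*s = (s)*(s^3 - 5*s^2 - 16*s + 80) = s*(s - 4)*(s^2 - s - 20) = s*(s - 4)*(s + 4)*(s - 5)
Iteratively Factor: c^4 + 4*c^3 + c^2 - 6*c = (c + 2)*(c^3 + 2*c^2 - 3*c) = c*(c + 2)*(c^2 + 2*c - 3) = c*(c + 2)*(c + 3)*(c - 1)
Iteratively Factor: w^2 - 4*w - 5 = (w + 1)*(w - 5)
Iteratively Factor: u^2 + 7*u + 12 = (u + 3)*(u + 4)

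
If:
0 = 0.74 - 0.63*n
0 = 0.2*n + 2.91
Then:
No Solution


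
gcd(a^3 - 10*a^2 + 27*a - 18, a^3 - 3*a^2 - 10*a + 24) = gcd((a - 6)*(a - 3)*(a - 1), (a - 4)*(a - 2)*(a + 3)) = 1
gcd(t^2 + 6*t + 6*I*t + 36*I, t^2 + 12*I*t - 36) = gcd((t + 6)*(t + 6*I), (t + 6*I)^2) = t + 6*I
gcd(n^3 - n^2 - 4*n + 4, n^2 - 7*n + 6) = n - 1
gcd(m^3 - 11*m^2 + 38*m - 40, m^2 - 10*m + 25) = m - 5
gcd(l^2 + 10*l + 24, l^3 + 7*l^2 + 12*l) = l + 4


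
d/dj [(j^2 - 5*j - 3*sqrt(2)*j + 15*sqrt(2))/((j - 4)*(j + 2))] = (3*j^2 + 3*sqrt(2)*j^2 - 30*sqrt(2)*j - 16*j + 40 + 54*sqrt(2))/(j^4 - 4*j^3 - 12*j^2 + 32*j + 64)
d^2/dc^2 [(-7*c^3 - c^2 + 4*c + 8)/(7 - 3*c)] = 2*(63*c^3 - 441*c^2 + 1029*c - 107)/(27*c^3 - 189*c^2 + 441*c - 343)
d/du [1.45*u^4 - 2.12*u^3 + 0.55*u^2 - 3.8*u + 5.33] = 5.8*u^3 - 6.36*u^2 + 1.1*u - 3.8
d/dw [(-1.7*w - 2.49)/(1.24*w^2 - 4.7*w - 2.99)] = (2.108*w^2 + 6.1752*w - 6.62)/(1.5376*w^4 - 11.656*w^3 + 14.6748*w^2 + 28.106*w + 8.9401)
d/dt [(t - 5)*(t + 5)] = 2*t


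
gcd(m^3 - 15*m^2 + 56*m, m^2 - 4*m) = m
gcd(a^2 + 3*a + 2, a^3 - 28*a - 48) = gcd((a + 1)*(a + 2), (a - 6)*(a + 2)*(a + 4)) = a + 2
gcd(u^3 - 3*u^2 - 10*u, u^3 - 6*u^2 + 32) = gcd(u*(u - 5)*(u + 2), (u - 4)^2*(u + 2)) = u + 2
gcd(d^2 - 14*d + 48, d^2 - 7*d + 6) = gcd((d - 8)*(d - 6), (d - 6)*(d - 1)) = d - 6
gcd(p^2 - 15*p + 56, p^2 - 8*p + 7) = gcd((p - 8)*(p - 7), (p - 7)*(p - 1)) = p - 7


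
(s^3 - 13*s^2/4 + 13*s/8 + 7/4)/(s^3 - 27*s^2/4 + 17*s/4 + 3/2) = (8*s^3 - 26*s^2 + 13*s + 14)/(2*(4*s^3 - 27*s^2 + 17*s + 6))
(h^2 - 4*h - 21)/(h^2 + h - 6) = (h - 7)/(h - 2)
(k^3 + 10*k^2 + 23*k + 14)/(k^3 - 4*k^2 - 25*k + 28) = (k^3 + 10*k^2 + 23*k + 14)/(k^3 - 4*k^2 - 25*k + 28)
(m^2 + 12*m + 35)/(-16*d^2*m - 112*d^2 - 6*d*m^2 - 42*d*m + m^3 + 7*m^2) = (-m - 5)/(16*d^2 + 6*d*m - m^2)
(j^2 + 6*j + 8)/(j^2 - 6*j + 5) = (j^2 + 6*j + 8)/(j^2 - 6*j + 5)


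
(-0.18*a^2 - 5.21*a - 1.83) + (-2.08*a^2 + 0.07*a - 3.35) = -2.26*a^2 - 5.14*a - 5.18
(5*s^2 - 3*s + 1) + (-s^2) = 4*s^2 - 3*s + 1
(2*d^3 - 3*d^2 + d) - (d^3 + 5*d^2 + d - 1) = d^3 - 8*d^2 + 1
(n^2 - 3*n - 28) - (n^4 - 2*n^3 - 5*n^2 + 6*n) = -n^4 + 2*n^3 + 6*n^2 - 9*n - 28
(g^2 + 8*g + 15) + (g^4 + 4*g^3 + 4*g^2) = g^4 + 4*g^3 + 5*g^2 + 8*g + 15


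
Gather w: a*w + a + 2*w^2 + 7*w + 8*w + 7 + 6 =a + 2*w^2 + w*(a + 15) + 13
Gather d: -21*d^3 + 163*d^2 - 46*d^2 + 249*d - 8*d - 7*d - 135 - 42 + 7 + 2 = -21*d^3 + 117*d^2 + 234*d - 168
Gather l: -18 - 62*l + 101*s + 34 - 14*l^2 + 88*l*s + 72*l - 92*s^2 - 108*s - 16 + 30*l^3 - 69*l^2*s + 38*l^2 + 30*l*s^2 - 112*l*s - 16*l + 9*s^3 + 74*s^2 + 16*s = 30*l^3 + l^2*(24 - 69*s) + l*(30*s^2 - 24*s - 6) + 9*s^3 - 18*s^2 + 9*s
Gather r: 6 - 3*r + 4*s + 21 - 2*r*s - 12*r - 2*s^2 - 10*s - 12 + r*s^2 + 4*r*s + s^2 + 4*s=r*(s^2 + 2*s - 15) - s^2 - 2*s + 15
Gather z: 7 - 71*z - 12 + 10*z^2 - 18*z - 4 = 10*z^2 - 89*z - 9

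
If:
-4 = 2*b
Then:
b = -2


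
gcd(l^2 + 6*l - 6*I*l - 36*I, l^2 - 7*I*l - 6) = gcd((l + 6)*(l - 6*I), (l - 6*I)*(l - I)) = l - 6*I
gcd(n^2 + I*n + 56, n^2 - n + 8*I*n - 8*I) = n + 8*I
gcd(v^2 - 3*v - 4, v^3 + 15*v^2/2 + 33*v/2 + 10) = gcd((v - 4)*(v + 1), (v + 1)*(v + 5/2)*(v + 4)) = v + 1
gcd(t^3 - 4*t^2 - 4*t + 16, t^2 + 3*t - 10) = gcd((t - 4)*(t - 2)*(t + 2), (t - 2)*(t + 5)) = t - 2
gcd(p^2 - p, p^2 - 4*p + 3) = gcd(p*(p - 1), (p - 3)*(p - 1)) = p - 1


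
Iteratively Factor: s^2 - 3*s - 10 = (s + 2)*(s - 5)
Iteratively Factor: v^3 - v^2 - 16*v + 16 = (v + 4)*(v^2 - 5*v + 4) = (v - 1)*(v + 4)*(v - 4)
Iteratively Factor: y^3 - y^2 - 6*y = (y)*(y^2 - y - 6) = y*(y - 3)*(y + 2)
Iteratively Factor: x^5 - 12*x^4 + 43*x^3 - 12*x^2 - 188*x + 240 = (x - 2)*(x^4 - 10*x^3 + 23*x^2 + 34*x - 120) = (x - 4)*(x - 2)*(x^3 - 6*x^2 - x + 30) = (x - 4)*(x - 2)*(x + 2)*(x^2 - 8*x + 15) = (x - 5)*(x - 4)*(x - 2)*(x + 2)*(x - 3)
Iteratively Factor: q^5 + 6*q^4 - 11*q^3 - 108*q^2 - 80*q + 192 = (q - 4)*(q^4 + 10*q^3 + 29*q^2 + 8*q - 48) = (q - 4)*(q - 1)*(q^3 + 11*q^2 + 40*q + 48) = (q - 4)*(q - 1)*(q + 4)*(q^2 + 7*q + 12) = (q - 4)*(q - 1)*(q + 4)^2*(q + 3)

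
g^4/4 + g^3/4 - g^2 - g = g*(g/4 + 1/2)*(g - 2)*(g + 1)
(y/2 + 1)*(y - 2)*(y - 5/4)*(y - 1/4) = y^4/2 - 3*y^3/4 - 59*y^2/32 + 3*y - 5/8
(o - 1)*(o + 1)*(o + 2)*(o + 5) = o^4 + 7*o^3 + 9*o^2 - 7*o - 10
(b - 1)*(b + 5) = b^2 + 4*b - 5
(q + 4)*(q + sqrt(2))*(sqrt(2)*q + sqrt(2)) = sqrt(2)*q^3 + 2*q^2 + 5*sqrt(2)*q^2 + 4*sqrt(2)*q + 10*q + 8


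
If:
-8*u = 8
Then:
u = -1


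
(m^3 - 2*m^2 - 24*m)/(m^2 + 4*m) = m - 6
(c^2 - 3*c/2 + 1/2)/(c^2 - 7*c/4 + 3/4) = 2*(2*c - 1)/(4*c - 3)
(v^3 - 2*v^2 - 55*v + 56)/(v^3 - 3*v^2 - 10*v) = (-v^3 + 2*v^2 + 55*v - 56)/(v*(-v^2 + 3*v + 10))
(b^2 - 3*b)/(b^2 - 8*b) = (b - 3)/(b - 8)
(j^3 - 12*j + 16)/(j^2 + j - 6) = (j^2 + 2*j - 8)/(j + 3)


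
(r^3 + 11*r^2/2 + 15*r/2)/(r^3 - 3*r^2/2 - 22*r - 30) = r*(r + 3)/(r^2 - 4*r - 12)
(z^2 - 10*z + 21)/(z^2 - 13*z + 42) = (z - 3)/(z - 6)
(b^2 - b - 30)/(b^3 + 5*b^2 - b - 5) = (b - 6)/(b^2 - 1)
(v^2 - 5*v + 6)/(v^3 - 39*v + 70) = (v - 3)/(v^2 + 2*v - 35)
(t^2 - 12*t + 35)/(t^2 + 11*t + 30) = (t^2 - 12*t + 35)/(t^2 + 11*t + 30)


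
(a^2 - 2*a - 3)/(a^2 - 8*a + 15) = (a + 1)/(a - 5)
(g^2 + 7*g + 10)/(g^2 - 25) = (g + 2)/(g - 5)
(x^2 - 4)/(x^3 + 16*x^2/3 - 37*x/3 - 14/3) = 3*(x + 2)/(3*x^2 + 22*x + 7)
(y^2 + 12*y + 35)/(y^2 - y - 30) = (y + 7)/(y - 6)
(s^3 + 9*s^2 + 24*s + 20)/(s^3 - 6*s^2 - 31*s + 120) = (s^2 + 4*s + 4)/(s^2 - 11*s + 24)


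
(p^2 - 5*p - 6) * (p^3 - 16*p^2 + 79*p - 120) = p^5 - 21*p^4 + 153*p^3 - 419*p^2 + 126*p + 720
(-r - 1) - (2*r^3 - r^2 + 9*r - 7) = -2*r^3 + r^2 - 10*r + 6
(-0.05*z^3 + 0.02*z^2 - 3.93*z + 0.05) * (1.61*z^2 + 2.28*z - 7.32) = -0.0805*z^5 - 0.0818*z^4 - 5.9157*z^3 - 9.0263*z^2 + 28.8816*z - 0.366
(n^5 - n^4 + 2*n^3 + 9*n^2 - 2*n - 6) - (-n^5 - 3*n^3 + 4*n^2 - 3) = 2*n^5 - n^4 + 5*n^3 + 5*n^2 - 2*n - 3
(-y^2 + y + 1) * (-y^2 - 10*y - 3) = y^4 + 9*y^3 - 8*y^2 - 13*y - 3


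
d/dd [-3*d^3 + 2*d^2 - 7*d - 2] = -9*d^2 + 4*d - 7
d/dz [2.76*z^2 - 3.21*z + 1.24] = 5.52*z - 3.21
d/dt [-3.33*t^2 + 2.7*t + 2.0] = 2.7 - 6.66*t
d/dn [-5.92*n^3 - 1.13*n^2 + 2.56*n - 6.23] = -17.76*n^2 - 2.26*n + 2.56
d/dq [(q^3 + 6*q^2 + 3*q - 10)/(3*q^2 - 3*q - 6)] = (q^4 - 2*q^3 - 15*q^2 - 4*q - 16)/(3*(q^4 - 2*q^3 - 3*q^2 + 4*q + 4))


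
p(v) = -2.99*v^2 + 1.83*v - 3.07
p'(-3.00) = 19.77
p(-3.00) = -35.47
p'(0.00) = 1.83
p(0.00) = -3.07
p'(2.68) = -14.20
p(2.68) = -19.64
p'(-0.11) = 2.49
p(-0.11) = -3.31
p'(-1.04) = 8.05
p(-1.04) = -8.21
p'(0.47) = -0.98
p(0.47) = -2.87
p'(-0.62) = 5.54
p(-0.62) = -5.35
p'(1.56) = -7.50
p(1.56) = -7.49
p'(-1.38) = 10.08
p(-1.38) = -11.29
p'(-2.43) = 16.36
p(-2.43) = -25.17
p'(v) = 1.83 - 5.98*v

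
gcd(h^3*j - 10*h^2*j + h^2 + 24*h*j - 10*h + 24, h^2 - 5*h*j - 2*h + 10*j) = 1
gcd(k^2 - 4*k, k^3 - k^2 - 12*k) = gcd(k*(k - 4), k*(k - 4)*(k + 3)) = k^2 - 4*k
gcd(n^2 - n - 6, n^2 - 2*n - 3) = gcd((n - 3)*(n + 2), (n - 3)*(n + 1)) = n - 3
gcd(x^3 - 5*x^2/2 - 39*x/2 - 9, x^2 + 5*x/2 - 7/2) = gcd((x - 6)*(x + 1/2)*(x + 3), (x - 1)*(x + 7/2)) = 1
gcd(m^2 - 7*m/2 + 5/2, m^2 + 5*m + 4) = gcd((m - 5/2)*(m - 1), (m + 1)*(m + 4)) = 1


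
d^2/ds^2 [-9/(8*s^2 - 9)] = 432*(-8*s^2 - 3)/(8*s^2 - 9)^3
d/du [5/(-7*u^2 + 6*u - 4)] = 10*(7*u - 3)/(7*u^2 - 6*u + 4)^2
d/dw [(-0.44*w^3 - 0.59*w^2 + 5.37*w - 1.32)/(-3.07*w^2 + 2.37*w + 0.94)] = (1.3508*w^4 - 2.0856*w^3 + 13.8468*w^2 - 9.214*w + 8.1762)/(9.4249*w^4 - 14.5518*w^3 - 0.154699999999999*w^2 + 4.4556*w + 0.8836)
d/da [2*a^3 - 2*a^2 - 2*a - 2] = 6*a^2 - 4*a - 2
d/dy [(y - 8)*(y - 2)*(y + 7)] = 3*y^2 - 6*y - 54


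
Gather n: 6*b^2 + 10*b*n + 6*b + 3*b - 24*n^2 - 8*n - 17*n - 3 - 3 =6*b^2 + 9*b - 24*n^2 + n*(10*b - 25) - 6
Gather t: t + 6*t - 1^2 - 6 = 7*t - 7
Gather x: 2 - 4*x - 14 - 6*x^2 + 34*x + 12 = -6*x^2 + 30*x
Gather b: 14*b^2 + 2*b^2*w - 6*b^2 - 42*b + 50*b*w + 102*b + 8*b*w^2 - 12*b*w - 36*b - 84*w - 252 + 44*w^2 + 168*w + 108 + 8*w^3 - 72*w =b^2*(2*w + 8) + b*(8*w^2 + 38*w + 24) + 8*w^3 + 44*w^2 + 12*w - 144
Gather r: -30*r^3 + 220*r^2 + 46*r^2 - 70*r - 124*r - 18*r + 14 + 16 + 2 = -30*r^3 + 266*r^2 - 212*r + 32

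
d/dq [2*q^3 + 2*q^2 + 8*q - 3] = 6*q^2 + 4*q + 8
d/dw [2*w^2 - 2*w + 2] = 4*w - 2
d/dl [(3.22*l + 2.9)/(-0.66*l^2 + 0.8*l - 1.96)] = (2.1252*l^2 + 3.828*l - 8.6312)/(0.4356*l^4 - 1.056*l^3 + 3.2272*l^2 - 3.136*l + 3.8416)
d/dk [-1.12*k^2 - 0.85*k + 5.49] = -2.24*k - 0.85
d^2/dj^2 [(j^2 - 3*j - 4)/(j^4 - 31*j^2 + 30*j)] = 6*(j^8 - 6*j^7 - 3*j^6 + 33*j^5 + 462*j^4 - 731*j^3 - 3844*j^2 + 3720*j - 1200)/(j^3*(j^9 - 93*j^7 + 90*j^6 + 2883*j^5 - 5580*j^4 - 27091*j^3 + 86490*j^2 - 83700*j + 27000))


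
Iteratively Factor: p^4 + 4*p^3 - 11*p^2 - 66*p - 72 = (p + 3)*(p^3 + p^2 - 14*p - 24) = (p + 2)*(p + 3)*(p^2 - p - 12) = (p + 2)*(p + 3)^2*(p - 4)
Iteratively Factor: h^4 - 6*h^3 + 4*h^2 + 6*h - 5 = (h - 5)*(h^3 - h^2 - h + 1) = (h - 5)*(h + 1)*(h^2 - 2*h + 1) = (h - 5)*(h - 1)*(h + 1)*(h - 1)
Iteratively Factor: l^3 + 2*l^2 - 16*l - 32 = (l + 4)*(l^2 - 2*l - 8) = (l - 4)*(l + 4)*(l + 2)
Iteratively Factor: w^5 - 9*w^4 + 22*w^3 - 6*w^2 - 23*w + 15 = (w - 3)*(w^4 - 6*w^3 + 4*w^2 + 6*w - 5) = (w - 3)*(w - 1)*(w^3 - 5*w^2 - w + 5) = (w - 3)*(w - 1)*(w + 1)*(w^2 - 6*w + 5) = (w - 5)*(w - 3)*(w - 1)*(w + 1)*(w - 1)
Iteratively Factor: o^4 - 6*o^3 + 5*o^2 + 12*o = (o - 3)*(o^3 - 3*o^2 - 4*o) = (o - 3)*(o + 1)*(o^2 - 4*o) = o*(o - 3)*(o + 1)*(o - 4)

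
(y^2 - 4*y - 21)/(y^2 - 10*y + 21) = (y + 3)/(y - 3)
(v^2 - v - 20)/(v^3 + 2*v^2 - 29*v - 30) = (v + 4)/(v^2 + 7*v + 6)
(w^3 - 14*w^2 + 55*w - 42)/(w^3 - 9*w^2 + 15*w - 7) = (w - 6)/(w - 1)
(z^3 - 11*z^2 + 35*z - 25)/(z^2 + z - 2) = (z^2 - 10*z + 25)/(z + 2)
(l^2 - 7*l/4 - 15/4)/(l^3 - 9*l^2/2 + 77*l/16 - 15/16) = 4*(4*l + 5)/(16*l^2 - 24*l + 5)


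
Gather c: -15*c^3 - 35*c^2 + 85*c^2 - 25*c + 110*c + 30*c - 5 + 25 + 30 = -15*c^3 + 50*c^2 + 115*c + 50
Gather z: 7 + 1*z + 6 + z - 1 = 2*z + 12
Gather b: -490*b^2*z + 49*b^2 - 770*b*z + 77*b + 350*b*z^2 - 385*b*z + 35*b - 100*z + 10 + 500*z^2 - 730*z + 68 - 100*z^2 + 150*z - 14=b^2*(49 - 490*z) + b*(350*z^2 - 1155*z + 112) + 400*z^2 - 680*z + 64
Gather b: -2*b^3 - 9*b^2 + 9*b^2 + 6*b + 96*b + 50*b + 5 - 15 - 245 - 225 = -2*b^3 + 152*b - 480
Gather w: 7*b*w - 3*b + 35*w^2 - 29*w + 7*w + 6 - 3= -3*b + 35*w^2 + w*(7*b - 22) + 3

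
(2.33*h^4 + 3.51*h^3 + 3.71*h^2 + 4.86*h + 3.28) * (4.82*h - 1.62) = 11.2306*h^5 + 13.1436*h^4 + 12.196*h^3 + 17.415*h^2 + 7.9364*h - 5.3136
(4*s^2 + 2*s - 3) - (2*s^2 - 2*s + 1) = 2*s^2 + 4*s - 4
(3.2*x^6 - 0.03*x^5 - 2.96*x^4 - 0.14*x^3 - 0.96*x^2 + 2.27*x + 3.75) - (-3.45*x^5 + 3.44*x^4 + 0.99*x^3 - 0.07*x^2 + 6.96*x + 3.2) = 3.2*x^6 + 3.42*x^5 - 6.4*x^4 - 1.13*x^3 - 0.89*x^2 - 4.69*x + 0.55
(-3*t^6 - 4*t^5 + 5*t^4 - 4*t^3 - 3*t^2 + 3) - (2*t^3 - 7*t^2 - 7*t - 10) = -3*t^6 - 4*t^5 + 5*t^4 - 6*t^3 + 4*t^2 + 7*t + 13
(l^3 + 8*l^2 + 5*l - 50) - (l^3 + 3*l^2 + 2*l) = 5*l^2 + 3*l - 50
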